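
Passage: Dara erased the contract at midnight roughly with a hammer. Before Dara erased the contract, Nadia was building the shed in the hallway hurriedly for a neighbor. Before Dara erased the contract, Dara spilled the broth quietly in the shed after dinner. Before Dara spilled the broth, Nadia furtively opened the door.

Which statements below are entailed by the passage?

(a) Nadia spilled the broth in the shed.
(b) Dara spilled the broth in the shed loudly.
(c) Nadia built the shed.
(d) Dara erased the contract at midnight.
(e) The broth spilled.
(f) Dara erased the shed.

(d), (e)

(a) Not entailed — the passage has Dara spilling the broth, not Nadia.
(b) Not entailed — 'loudly' adds a manner not in (and inconsistent with) the original.
(c) Not entailed — 'was building' is progressive on an accomplishment; it does not entail the completed 'built'.
(d) Entailed — the original entails any weakening of itself; this just drops 'with a hammer', 'roughly'.
(e) Entailed — 'Dara spilled the broth' is causative; it entails the inchoative 'the broth spilled'.
(f) Not entailed — Dara erased the contract, not the shed; the shed belongs to the building event.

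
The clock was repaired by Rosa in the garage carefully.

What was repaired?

the clock

'the clock' marks the patient of the repairing event.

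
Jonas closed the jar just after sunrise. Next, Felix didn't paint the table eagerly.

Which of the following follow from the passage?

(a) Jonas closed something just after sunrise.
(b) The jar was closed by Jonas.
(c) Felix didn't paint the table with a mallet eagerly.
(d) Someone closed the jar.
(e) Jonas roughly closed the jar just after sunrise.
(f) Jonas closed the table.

(a), (b), (c), (d)

(a) Entailed — every conjunct here is already in the original closing event.
(b) Entailed — every conjunct here is already in the original closing event.
(c) Entailed — under negation, adding a further restriction is entailed: if no such painting event occurred, none occurred with a mallet either.
(d) Entailed — the original entails any weakening of itself; this just drops 'just after sunrise' and generalizes the agent.
(e) Not entailed — 'roughly' adds information not in the original event.
(f) Not entailed — Jonas closed the jar, not the table; the table belongs to the painting event.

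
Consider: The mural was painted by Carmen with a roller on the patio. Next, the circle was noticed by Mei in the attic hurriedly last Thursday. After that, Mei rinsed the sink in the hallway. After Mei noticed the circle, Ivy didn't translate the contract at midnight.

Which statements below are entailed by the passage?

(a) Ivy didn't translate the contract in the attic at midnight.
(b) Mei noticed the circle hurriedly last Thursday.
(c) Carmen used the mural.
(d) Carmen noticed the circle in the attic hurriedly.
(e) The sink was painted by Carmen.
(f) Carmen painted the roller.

(a) Entailed — under negation, adding a further restriction is entailed: if no such translating event occurred, none occurred in the attic either.
(b) Entailed — the original entails any weakening of itself; this just drops 'in the attic'.
(c) Not entailed — the mural is the patient, not an instrument — Carmen used a roller.
(d) Not entailed — the passage has Mei noticing the circle, not Carmen.
(e) Not entailed — Carmen painted the mural, not the sink; the sink belongs to the rinsing event.
(f) Not entailed — the roller is the instrument, not what was painted.

(a), (b)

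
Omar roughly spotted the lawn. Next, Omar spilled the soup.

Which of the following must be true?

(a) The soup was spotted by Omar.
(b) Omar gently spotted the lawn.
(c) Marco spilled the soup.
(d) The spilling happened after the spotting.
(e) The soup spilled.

(a) Not entailed — Omar spotted the lawn, not the soup; the soup belongs to the spilling event.
(b) Not entailed — 'gently' adds a manner not in (and inconsistent with) the original.
(c) Not entailed — the passage has Omar spilling the soup, not Marco.
(d) Entailed — the narrative places the spotting before the spilling.
(e) Entailed — 'Omar spilled the soup' is causative; it entails the inchoative 'the soup spilled'.

(d), (e)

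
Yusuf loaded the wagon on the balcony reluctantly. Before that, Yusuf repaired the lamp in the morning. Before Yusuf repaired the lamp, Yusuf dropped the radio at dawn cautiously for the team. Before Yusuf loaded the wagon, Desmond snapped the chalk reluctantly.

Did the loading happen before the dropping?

The narrative orders the dropping before the loading.

no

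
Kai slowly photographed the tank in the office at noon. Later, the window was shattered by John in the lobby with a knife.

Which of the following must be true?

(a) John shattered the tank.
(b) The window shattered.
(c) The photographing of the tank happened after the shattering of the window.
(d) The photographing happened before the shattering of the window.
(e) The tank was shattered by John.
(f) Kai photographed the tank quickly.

(a) Not entailed — John shattered the window, not the tank; the tank belongs to the photographing event.
(b) Entailed — 'John shattered the window' is causative; it entails the inchoative 'the window shattered'.
(c) Not entailed — the narrative places the photographing before the shattering, not after.
(d) Entailed — the narrative places the photographing before the shattering.
(e) Not entailed — John shattered the window, not the tank; the tank belongs to the photographing event.
(f) Not entailed — 'quickly' adds a manner not in (and inconsistent with) the original.

(b), (d)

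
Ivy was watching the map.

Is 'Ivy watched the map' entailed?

yes

'watch' is atelic; if Ivy was watching the map, then Ivy watched the map (for some time).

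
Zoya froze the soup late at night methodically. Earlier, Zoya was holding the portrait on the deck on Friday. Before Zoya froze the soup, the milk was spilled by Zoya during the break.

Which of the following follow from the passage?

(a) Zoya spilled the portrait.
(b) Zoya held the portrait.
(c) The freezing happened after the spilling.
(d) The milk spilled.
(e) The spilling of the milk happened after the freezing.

(a) Not entailed — Zoya spilled the milk, not the portrait; the portrait belongs to the holding event.
(b) Entailed — 'hold' is an activity; 'was holding' entails that some holding happened, so 'held' holds.
(c) Entailed — the narrative places the spilling before the freezing.
(d) Entailed — 'Zoya spilled the milk' is causative; it entails the inchoative 'the milk spilled'.
(e) Not entailed — the narrative places the spilling before the freezing, not after.

(b), (c), (d)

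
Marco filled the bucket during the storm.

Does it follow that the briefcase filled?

no

Nothing is said about any briefcase; only the bucket is affected.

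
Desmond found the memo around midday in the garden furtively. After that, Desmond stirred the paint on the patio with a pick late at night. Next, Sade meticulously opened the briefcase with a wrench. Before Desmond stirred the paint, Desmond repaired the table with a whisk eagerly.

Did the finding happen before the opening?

yes

The narrative orders the finding before the opening.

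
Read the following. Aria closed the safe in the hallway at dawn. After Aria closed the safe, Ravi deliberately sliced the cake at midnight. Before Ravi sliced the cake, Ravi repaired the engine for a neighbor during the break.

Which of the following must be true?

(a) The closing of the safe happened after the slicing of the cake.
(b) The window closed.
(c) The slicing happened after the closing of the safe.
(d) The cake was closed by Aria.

(a) Not entailed — the narrative places the closing before the slicing, not after.
(b) Not entailed — the safe is what closed, not the window.
(c) Entailed — the narrative places the closing before the slicing.
(d) Not entailed — Aria closed the safe, not the cake; the cake belongs to the slicing event.

(c)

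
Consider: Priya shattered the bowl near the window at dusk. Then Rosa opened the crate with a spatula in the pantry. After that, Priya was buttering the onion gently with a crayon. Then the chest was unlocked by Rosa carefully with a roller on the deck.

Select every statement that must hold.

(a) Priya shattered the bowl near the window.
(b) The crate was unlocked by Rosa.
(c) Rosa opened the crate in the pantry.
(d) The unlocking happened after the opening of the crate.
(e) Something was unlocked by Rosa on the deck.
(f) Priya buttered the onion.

(a), (c), (d), (e)

(a) Entailed — this follows by dropping conjuncts from the shattering event's description.
(b) Not entailed — Rosa unlocked the chest, not the crate; the crate belongs to the opening event.
(c) Entailed — the original entails any weakening of itself; this just drops 'with a spatula'.
(d) Entailed — the narrative places the opening before the unlocking.
(e) Entailed — dropping 'carefully', 'with a roller' and generalizing the patient leaves a sub-description the original still satisfies.
(f) Not entailed — 'was buttering' is progressive on an accomplishment; it does not entail the completed 'buttered'.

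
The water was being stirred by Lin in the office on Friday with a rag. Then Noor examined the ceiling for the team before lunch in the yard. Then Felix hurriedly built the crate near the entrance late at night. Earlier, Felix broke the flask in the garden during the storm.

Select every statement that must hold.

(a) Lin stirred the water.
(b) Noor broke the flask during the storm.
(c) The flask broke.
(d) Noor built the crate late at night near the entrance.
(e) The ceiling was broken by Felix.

(a) Entailed — 'stir' is an activity; 'was stirring' entails that some stirring happened, so 'stirred' holds.
(b) Not entailed — the passage has Felix breaking the flask, not Noor.
(c) Entailed — 'Felix broke the flask' is causative; it entails the inchoative 'the flask broke'.
(d) Not entailed — the passage has Felix building the crate, not Noor.
(e) Not entailed — Felix broke the flask, not the ceiling; the ceiling belongs to the examining event.

(a), (c)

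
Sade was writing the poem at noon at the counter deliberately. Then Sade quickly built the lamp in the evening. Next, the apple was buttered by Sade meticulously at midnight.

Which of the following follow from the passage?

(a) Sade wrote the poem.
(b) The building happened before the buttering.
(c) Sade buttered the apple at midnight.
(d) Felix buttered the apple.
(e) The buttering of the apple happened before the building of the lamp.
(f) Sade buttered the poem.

(b), (c)

(a) Not entailed — 'was writing' is progressive on an accomplishment; it does not entail the completed 'wrote'.
(b) Entailed — the narrative places the building before the buttering.
(c) Entailed — the original entails any weakening of itself; this just drops 'meticulously'.
(d) Not entailed — the passage has Sade buttering the apple, not Felix.
(e) Not entailed — the narrative places the building before the buttering, not after.
(f) Not entailed — Sade buttered the apple, not the poem; the poem belongs to the writing event.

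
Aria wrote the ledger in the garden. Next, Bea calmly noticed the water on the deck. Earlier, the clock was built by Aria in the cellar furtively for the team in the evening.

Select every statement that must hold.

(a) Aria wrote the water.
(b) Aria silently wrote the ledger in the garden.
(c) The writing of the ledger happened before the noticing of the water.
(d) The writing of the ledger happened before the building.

(c)

(a) Not entailed — Aria wrote the ledger, not the water; the water belongs to the noticing event.
(b) Not entailed — 'silently' adds information not in the original event.
(c) Entailed — the narrative places the writing before the noticing.
(d) Not entailed — the narrative doesn't order the writing relative to the building.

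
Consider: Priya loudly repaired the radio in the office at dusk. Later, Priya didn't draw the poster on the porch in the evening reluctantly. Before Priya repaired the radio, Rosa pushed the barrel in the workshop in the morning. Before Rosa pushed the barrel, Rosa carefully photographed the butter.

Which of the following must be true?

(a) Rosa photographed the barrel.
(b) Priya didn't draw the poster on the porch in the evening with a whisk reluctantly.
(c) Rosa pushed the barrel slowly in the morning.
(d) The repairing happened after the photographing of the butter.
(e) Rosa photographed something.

(b), (d), (e)

(a) Not entailed — Rosa photographed the butter, not the barrel; the barrel belongs to the pushing event.
(b) Entailed — under negation, adding a further restriction is entailed: if no such drawing event occurred, none occurred with a whisk either.
(c) Not entailed — 'slowly' adds information not in the original event.
(d) Entailed — the narrative places the photographing before the repairing.
(e) Entailed — every conjunct here is already in the original photographing event.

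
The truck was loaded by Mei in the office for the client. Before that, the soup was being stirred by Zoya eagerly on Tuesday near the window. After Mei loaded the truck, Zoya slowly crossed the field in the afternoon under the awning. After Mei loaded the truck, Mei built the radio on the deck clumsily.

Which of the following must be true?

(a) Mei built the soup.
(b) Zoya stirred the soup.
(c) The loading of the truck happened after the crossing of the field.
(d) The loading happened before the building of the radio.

(a) Not entailed — Mei built the radio, not the soup; the soup belongs to the stirring event.
(b) Entailed — 'stir' is an activity; 'was stirring' entails that some stirring happened, so 'stirred' holds.
(c) Not entailed — the narrative places the loading before the crossing, not after.
(d) Entailed — the narrative places the loading before the building.

(b), (d)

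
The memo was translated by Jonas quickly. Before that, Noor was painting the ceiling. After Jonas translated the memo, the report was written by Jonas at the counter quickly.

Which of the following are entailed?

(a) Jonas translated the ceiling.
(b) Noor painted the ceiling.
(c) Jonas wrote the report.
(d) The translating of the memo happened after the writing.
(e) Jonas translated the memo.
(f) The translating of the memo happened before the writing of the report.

(c), (e), (f)

(a) Not entailed — Jonas translated the memo, not the ceiling; the ceiling belongs to the painting event.
(b) Not entailed — 'was painting' is progressive on an accomplishment; it does not entail the completed 'painted'.
(c) Entailed — this follows by dropping conjuncts from the writing event's description.
(d) Not entailed — the narrative places the translating before the writing, not after.
(e) Entailed — dropping 'quickly' leaves a sub-description the original still satisfies.
(f) Entailed — the narrative places the translating before the writing.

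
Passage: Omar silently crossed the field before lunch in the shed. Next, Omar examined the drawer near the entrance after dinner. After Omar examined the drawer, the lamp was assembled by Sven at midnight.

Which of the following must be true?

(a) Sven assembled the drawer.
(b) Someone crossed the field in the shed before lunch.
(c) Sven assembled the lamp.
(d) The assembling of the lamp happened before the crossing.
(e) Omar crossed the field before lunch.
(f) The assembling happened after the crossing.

(b), (c), (e), (f)

(a) Not entailed — Sven assembled the lamp, not the drawer; the drawer belongs to the examining event.
(b) Entailed — dropping 'silently' and generalizing the agent leaves a sub-description the original still satisfies.
(c) Entailed — dropping 'at midnight' leaves a sub-description the original still satisfies.
(d) Not entailed — the narrative places the crossing before the assembling, not after.
(e) Entailed — every conjunct here is already in the original crossing event.
(f) Entailed — the narrative places the crossing before the assembling.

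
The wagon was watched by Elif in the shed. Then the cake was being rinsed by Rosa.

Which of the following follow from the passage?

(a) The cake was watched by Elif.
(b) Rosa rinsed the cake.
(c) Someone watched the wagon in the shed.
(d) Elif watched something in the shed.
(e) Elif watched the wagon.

(b), (c), (d), (e)

(a) Not entailed — Elif watched the wagon, not the cake; the cake belongs to the rinsing event.
(b) Entailed — 'rinse' is an activity; 'was rinsing' entails that some rinsing happened, so 'rinsed' holds.
(c) Entailed — the original entails any weakening of itself; this just generalizes the agent.
(d) Entailed — every conjunct here is already in the original watching event.
(e) Entailed — dropping 'in the shed' leaves a sub-description the original still satisfies.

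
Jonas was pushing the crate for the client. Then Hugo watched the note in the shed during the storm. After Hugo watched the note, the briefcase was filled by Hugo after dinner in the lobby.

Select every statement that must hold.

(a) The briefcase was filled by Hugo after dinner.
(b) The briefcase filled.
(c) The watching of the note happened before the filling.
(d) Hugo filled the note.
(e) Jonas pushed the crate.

(a) Entailed — this follows by dropping conjuncts from the filling event's description.
(b) Entailed — 'Hugo filled the briefcase' is causative; it entails the inchoative 'the briefcase filled'.
(c) Entailed — the narrative places the watching before the filling.
(d) Not entailed — Hugo filled the briefcase, not the note; the note belongs to the watching event.
(e) Entailed — 'push' is an activity; 'was pushing' entails that some pushing happened, so 'pushed' holds.

(a), (b), (c), (e)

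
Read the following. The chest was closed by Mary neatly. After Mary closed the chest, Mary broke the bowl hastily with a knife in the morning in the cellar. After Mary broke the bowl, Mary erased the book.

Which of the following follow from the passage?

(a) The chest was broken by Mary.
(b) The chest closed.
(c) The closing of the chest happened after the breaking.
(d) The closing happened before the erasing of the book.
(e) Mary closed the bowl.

(a) Not entailed — Mary broke the bowl, not the chest; the chest belongs to the closing event.
(b) Entailed — 'Mary closed the chest' is causative; it entails the inchoative 'the chest closed'.
(c) Not entailed — the narrative places the closing before the breaking, not after.
(d) Entailed — the narrative places the closing before the erasing.
(e) Not entailed — Mary closed the chest, not the bowl; the bowl belongs to the breaking event.

(b), (d)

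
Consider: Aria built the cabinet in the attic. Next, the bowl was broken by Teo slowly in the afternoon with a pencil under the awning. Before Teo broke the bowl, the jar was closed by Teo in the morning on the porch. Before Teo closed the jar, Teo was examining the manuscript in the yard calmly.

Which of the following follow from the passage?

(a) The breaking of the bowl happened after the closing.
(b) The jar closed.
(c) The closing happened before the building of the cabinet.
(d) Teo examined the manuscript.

(a), (b), (d)

(a) Entailed — the narrative places the closing before the breaking.
(b) Entailed — 'Teo closed the jar' is causative; it entails the inchoative 'the jar closed'.
(c) Not entailed — the narrative doesn't order the closing relative to the building.
(d) Entailed — 'examine' is an activity; 'was examining' entails that some examining happened, so 'examined' holds.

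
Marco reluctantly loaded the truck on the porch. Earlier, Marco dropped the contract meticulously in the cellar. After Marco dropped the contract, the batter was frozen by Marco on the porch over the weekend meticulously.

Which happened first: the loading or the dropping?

The connectives place the dropping before the loading.

the dropping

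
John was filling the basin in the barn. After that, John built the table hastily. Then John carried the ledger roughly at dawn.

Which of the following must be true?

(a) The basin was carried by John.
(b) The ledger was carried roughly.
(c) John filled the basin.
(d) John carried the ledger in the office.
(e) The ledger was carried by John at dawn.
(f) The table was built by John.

(b), (e), (f)

(a) Not entailed — John carried the ledger, not the basin; the basin belongs to the filling event.
(b) Entailed — dropping 'at dawn' and generalizing the agent leaves a sub-description the original still satisfies.
(c) Not entailed — 'was filling' is progressive on an accomplishment; it does not entail the completed 'filled'.
(d) Not entailed — 'in the office' adds information not in the original event.
(e) Entailed — dropping 'roughly' leaves a sub-description the original still satisfies.
(f) Entailed — every conjunct here is already in the original building event.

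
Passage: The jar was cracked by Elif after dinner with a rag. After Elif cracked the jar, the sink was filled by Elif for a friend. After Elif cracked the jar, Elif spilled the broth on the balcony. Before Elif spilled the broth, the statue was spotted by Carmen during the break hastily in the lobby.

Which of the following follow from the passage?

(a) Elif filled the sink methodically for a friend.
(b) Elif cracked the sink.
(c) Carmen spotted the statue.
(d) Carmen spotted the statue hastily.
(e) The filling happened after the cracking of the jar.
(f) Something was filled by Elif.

(c), (d), (e), (f)

(a) Not entailed — 'methodically' adds information not in the original event.
(b) Not entailed — Elif cracked the jar, not the sink; the sink belongs to the filling event.
(c) Entailed — the original entails any weakening of itself; this just drops 'hastily', 'during the break', 'in the lobby'.
(d) Entailed — dropping 'during the break', 'in the lobby' leaves a sub-description the original still satisfies.
(e) Entailed — the narrative places the cracking before the filling.
(f) Entailed — dropping 'for a friend' and generalizing the patient leaves a sub-description the original still satisfies.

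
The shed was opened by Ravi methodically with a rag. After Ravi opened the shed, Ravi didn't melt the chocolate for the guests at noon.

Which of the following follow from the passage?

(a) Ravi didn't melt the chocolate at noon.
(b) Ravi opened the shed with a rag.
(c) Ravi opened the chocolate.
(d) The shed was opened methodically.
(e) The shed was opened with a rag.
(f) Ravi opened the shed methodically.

(b), (d), (e), (f)

(a) Not entailed — dropping 'for the guests' under negation is not valid — the original leaves open that Ravi melted the chocolate some other way.
(b) Entailed — the original entails any weakening of itself; this just drops 'methodically'.
(c) Not entailed — Ravi opened the shed, not the chocolate; the chocolate belongs to the melting event.
(d) Entailed — this follows by dropping conjuncts from the opening event's description.
(e) Entailed — the original entails any weakening of itself; this just drops 'methodically' and generalizes the agent.
(f) Entailed — dropping 'with a rag' leaves a sub-description the original still satisfies.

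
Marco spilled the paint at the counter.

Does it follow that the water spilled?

no

Nothing is said about any water; only the paint is affected.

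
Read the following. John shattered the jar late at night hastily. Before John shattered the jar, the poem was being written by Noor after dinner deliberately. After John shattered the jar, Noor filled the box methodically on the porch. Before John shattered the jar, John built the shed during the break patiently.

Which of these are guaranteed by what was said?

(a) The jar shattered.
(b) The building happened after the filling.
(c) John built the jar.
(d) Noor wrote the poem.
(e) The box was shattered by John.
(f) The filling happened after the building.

(a) Entailed — 'John shattered the jar' is causative; it entails the inchoative 'the jar shattered'.
(b) Not entailed — the narrative places the building before the filling, not after.
(c) Not entailed — John built the shed, not the jar; the jar belongs to the shattering event.
(d) Not entailed — 'was writing' is progressive on an accomplishment; it does not entail the completed 'wrote'.
(e) Not entailed — John shattered the jar, not the box; the box belongs to the filling event.
(f) Entailed — the narrative places the building before the filling.

(a), (f)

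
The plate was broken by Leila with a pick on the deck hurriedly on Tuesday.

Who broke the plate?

'Leila' marks the agent of the breaking event.

Leila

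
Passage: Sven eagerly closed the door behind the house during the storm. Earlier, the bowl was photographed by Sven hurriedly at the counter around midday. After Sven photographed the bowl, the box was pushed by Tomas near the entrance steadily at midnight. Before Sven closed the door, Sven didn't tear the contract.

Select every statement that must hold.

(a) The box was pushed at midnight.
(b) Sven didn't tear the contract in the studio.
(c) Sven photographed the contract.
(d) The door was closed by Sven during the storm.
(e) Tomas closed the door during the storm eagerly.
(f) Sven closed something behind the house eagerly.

(a), (b), (d), (f)

(a) Entailed — the original entails any weakening of itself; this just drops 'steadily', 'near the entrance' and generalizes the agent.
(b) Entailed — under negation, adding a further restriction is entailed: if no such tearing event occurred, none occurred in the studio either.
(c) Not entailed — Sven photographed the bowl, not the contract; the contract belongs to the tearing event.
(d) Entailed — this follows by dropping conjuncts from the closing event's description.
(e) Not entailed — the passage has Sven closing the door, not Tomas.
(f) Entailed — this follows by dropping conjuncts from the closing event's description.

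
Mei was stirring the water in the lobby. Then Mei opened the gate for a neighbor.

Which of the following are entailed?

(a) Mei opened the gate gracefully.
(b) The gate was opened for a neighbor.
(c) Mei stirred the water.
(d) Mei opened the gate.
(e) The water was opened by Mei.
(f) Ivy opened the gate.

(a) Not entailed — 'gracefully' adds information not in the original event.
(b) Entailed — this follows by dropping conjuncts from the opening event's description.
(c) Entailed — 'stir' is an activity; 'was stirring' entails that some stirring happened, so 'stirred' holds.
(d) Entailed — dropping 'for a neighbor' leaves a sub-description the original still satisfies.
(e) Not entailed — Mei opened the gate, not the water; the water belongs to the stirring event.
(f) Not entailed — the passage has Mei opening the gate, not Ivy.

(b), (c), (d)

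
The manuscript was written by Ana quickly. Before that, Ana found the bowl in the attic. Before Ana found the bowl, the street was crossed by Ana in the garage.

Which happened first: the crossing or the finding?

the crossing

The connectives place the crossing before the finding.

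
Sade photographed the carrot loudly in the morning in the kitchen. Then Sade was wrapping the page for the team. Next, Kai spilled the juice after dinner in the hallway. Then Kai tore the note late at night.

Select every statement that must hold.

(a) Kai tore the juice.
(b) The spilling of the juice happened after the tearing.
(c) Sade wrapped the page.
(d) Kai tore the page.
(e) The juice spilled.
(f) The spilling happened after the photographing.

(a) Not entailed — Kai tore the note, not the juice; the juice belongs to the spilling event.
(b) Not entailed — the narrative places the spilling before the tearing, not after.
(c) Not entailed — 'was wrapping' is progressive on an accomplishment; it does not entail the completed 'wrapped'.
(d) Not entailed — Kai tore the note, not the page; the page belongs to the wrapping event.
(e) Entailed — 'Kai spilled the juice' is causative; it entails the inchoative 'the juice spilled'.
(f) Entailed — the narrative places the photographing before the spilling.

(e), (f)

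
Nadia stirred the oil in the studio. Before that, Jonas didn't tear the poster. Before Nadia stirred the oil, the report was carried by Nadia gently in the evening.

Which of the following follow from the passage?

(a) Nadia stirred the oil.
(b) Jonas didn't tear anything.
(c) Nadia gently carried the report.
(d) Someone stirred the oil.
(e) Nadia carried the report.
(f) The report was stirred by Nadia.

(a) Entailed — every conjunct here is already in the original stirring event.
(b) Not entailed — the original only denies this specific event; Jonas may have torn something else.
(c) Entailed — every conjunct here is already in the original carrying event.
(d) Entailed — every conjunct here is already in the original stirring event.
(e) Entailed — dropping 'gently', 'in the evening' leaves a sub-description the original still satisfies.
(f) Not entailed — Nadia stirred the oil, not the report; the report belongs to the carrying event.

(a), (c), (d), (e)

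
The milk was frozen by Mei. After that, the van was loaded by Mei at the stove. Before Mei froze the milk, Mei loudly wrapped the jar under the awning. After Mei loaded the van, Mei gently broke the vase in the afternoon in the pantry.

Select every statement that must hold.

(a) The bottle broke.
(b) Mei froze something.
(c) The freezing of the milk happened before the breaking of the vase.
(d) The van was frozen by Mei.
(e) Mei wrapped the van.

(b), (c)

(a) Not entailed — the vase is what broke, not the bottle.
(b) Entailed — the original entails any weakening of itself; this just generalizes the patient.
(c) Entailed — the narrative places the freezing before the breaking.
(d) Not entailed — Mei froze the milk, not the van; the van belongs to the loading event.
(e) Not entailed — Mei wrapped the jar, not the van; the van belongs to the loading event.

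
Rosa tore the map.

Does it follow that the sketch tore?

Nothing is said about any sketch; only the map is affected.

no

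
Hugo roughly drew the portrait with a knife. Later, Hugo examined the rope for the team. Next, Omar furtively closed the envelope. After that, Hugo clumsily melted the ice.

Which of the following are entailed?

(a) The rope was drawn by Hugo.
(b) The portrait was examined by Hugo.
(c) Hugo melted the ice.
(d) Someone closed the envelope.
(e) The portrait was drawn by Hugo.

(a) Not entailed — Hugo drew the portrait, not the rope; the rope belongs to the examining event.
(b) Not entailed — Hugo examined the rope, not the portrait; the portrait belongs to the drawing event.
(c) Entailed — the original entails any weakening of itself; this just drops 'clumsily'.
(d) Entailed — every conjunct here is already in the original closing event.
(e) Entailed — this follows by dropping conjuncts from the drawing event's description.

(c), (d), (e)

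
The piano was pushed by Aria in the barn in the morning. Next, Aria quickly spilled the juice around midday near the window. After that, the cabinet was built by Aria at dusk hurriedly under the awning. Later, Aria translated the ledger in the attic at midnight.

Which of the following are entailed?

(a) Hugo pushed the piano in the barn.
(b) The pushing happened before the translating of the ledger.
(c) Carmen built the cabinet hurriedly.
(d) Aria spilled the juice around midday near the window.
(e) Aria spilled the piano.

(a) Not entailed — the passage has Aria pushing the piano, not Hugo.
(b) Entailed — the narrative places the pushing before the translating.
(c) Not entailed — the passage has Aria building the cabinet, not Carmen.
(d) Entailed — this follows by dropping conjuncts from the spilling event's description.
(e) Not entailed — Aria spilled the juice, not the piano; the piano belongs to the pushing event.

(b), (d)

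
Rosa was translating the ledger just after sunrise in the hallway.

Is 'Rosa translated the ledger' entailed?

no

'was translating' is progressive; for an accomplishment like 'translate the ledger', it doesn't entail completion.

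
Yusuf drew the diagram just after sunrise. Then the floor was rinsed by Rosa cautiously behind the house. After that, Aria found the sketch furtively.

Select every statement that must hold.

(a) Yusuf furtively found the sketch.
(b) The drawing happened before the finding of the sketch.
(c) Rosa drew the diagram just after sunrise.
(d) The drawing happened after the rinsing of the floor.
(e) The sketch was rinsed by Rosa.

(b)

(a) Not entailed — the passage has Aria finding the sketch, not Yusuf.
(b) Entailed — the narrative places the drawing before the finding.
(c) Not entailed — the passage has Yusuf drawing the diagram, not Rosa.
(d) Not entailed — the narrative places the drawing before the rinsing, not after.
(e) Not entailed — Rosa rinsed the floor, not the sketch; the sketch belongs to the finding event.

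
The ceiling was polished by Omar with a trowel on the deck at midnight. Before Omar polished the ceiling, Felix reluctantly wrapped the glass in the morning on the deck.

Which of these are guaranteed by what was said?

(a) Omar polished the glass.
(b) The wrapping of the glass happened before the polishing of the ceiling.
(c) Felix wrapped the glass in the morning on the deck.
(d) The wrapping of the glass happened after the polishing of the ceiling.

(a) Not entailed — Omar polished the ceiling, not the glass; the glass belongs to the wrapping event.
(b) Entailed — the narrative places the wrapping before the polishing.
(c) Entailed — this follows by dropping conjuncts from the wrapping event's description.
(d) Not entailed — the narrative places the wrapping before the polishing, not after.

(b), (c)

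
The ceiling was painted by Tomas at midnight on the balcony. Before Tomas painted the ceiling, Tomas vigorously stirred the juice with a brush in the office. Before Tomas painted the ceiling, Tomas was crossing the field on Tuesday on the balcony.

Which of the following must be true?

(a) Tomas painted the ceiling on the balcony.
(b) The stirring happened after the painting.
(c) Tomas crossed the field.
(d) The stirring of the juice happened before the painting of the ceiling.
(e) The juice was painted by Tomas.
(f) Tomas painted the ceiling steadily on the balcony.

(a), (d)

(a) Entailed — every conjunct here is already in the original painting event.
(b) Not entailed — the narrative places the stirring before the painting, not after.
(c) Not entailed — 'was crossing' is progressive on an accomplishment; it does not entail the completed 'crossed'.
(d) Entailed — the narrative places the stirring before the painting.
(e) Not entailed — Tomas painted the ceiling, not the juice; the juice belongs to the stirring event.
(f) Not entailed — 'steadily' adds information not in the original event.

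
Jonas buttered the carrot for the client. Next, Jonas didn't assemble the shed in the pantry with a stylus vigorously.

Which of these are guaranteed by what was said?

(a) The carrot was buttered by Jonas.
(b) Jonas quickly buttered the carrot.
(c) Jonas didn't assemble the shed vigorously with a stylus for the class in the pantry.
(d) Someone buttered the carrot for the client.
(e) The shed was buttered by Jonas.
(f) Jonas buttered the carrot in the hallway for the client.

(a) Entailed — the original entails any weakening of itself; this just drops 'for the client'.
(b) Not entailed — 'quickly' adds information not in the original event.
(c) Entailed — under negation, adding a further restriction is entailed: if no such assembling event occurred, none occurred for the class either.
(d) Entailed — this follows by dropping conjuncts from the buttering event's description.
(e) Not entailed — Jonas buttered the carrot, not the shed; the shed belongs to the assembling event.
(f) Not entailed — 'in the hallway' adds information not in the original event.

(a), (c), (d)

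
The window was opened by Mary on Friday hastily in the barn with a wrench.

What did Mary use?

a wrench

'with a wrench' marks the instrument of the opening event.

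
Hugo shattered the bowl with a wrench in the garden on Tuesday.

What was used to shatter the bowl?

a wrench

'with a wrench' marks the instrument of the shattering event.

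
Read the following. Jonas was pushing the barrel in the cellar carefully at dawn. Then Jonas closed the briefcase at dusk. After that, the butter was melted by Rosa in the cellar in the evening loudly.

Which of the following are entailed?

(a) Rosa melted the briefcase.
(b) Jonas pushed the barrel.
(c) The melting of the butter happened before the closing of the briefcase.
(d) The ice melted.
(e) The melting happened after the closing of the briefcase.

(b), (e)

(a) Not entailed — Rosa melted the butter, not the briefcase; the briefcase belongs to the closing event.
(b) Entailed — 'push' is an activity; 'was pushing' entails that some pushing happened, so 'pushed' holds.
(c) Not entailed — the narrative places the closing before the melting, not after.
(d) Not entailed — the butter is what melted, not the ice.
(e) Entailed — the narrative places the closing before the melting.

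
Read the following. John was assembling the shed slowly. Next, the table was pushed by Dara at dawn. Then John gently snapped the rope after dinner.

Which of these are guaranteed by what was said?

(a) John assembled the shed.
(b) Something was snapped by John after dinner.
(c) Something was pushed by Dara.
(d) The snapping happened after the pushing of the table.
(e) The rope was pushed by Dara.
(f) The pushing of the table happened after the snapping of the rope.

(a) Not entailed — 'was assembling' is progressive on an accomplishment; it does not entail the completed 'assembled'.
(b) Entailed — every conjunct here is already in the original snapping event.
(c) Entailed — the original entails any weakening of itself; this just drops 'at dawn' and generalizes the patient.
(d) Entailed — the narrative places the pushing before the snapping.
(e) Not entailed — Dara pushed the table, not the rope; the rope belongs to the snapping event.
(f) Not entailed — the narrative places the pushing before the snapping, not after.

(b), (c), (d)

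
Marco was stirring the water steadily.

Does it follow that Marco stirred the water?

yes

'stir' is atelic; if Marco was stirring the water, then Marco stirred the water (for some time).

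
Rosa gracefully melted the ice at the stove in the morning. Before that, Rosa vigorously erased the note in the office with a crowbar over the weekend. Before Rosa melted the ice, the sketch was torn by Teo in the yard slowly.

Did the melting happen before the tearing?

The narrative orders the tearing before the melting.

no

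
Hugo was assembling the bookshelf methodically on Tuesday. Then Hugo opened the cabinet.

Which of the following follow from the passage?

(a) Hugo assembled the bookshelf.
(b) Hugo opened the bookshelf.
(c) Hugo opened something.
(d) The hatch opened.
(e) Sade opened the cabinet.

(c)

(a) Not entailed — 'was assembling' is progressive on an accomplishment; it does not entail the completed 'assembled'.
(b) Not entailed — Hugo opened the cabinet, not the bookshelf; the bookshelf belongs to the assembling event.
(c) Entailed — every conjunct here is already in the original opening event.
(d) Not entailed — the cabinet is what opened, not the hatch.
(e) Not entailed — the passage has Hugo opening the cabinet, not Sade.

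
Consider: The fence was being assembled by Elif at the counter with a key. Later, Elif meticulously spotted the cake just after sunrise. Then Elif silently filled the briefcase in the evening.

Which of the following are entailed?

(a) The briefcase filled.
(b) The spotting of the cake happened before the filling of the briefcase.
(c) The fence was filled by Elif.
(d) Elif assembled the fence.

(a), (b)

(a) Entailed — 'Elif filled the briefcase' is causative; it entails the inchoative 'the briefcase filled'.
(b) Entailed — the narrative places the spotting before the filling.
(c) Not entailed — Elif filled the briefcase, not the fence; the fence belongs to the assembling event.
(d) Not entailed — 'was assembling' is progressive on an accomplishment; it does not entail the completed 'assembled'.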